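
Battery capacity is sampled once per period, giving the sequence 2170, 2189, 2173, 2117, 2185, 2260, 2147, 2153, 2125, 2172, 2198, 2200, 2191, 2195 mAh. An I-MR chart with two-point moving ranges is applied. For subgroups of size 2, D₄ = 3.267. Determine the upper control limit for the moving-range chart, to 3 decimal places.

Moving ranges: 19, 16, 56, 68, 75, 113, 6, 28, 47, 26, 2, 9, 4; M̄R̄ = 469.0000 / 13 = 36.0769
UCL_MR = D₄·M̄R̄ = 3.267 × 36.0769 = 117.8633

117.863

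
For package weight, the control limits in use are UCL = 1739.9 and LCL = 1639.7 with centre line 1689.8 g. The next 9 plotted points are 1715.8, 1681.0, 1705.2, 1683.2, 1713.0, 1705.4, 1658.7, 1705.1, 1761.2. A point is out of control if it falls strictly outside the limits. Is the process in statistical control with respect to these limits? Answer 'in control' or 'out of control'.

out of control

Compare each point to [1639.7, 1739.9]: sample 9 = 1761.2 > UCL.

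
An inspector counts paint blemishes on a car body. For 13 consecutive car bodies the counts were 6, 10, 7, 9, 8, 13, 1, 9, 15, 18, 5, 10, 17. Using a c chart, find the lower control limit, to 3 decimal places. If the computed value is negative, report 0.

c̄ = (6 + 10 + 7 + 9 + 8 + 13 + 1 + 9 + 15 + 18 + 5 + 10 + 17) / 13 = 128 / 13 = 9.8462
LCL = c̄ − 3√c̄ = 9.8462 − 3 × 3.1379 = 0.4326

0.433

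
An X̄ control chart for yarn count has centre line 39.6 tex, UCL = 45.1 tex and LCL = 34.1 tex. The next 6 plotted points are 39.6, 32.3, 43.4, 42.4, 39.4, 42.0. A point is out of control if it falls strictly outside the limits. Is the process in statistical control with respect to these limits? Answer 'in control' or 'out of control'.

Compare each point to [34.1, 45.1]: sample 2 = 32.3 < LCL.

out of control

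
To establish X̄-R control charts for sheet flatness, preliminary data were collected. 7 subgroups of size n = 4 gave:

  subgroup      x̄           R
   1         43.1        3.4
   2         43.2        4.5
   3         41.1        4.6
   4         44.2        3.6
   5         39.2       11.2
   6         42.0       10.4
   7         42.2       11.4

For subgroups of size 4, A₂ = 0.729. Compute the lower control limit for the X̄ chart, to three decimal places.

X̄̄ = (43.1 + 43.2 + 41.1 + 44.2 + 39.2 + 42.0 + 42.2) / 7 = 295.0000 / 7 = 42.1429
R̄ = (3.4 + 4.5 + 4.6 + 3.6 + 11.2 + 10.4 + 11.4) / 7 = 49.1000 / 7 = 7.0143
LCL = X̄̄ − A₂·R̄ = 42.1429 − 0.729 × 7.0143 = 37.0294

37.029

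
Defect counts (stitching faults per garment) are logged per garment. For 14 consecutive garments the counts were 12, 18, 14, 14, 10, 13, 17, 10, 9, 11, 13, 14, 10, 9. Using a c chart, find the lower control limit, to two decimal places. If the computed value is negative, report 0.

1.85

c̄ = (12 + 18 + 14 + 14 + 10 + 13 + 17 + 10 + 9 + 11 + 13 + 14 + 10 + 9) / 14 = 174 / 14 = 12.4286
LCL = c̄ − 3√c̄ = 12.4286 − 3 × 3.5254 = 1.8523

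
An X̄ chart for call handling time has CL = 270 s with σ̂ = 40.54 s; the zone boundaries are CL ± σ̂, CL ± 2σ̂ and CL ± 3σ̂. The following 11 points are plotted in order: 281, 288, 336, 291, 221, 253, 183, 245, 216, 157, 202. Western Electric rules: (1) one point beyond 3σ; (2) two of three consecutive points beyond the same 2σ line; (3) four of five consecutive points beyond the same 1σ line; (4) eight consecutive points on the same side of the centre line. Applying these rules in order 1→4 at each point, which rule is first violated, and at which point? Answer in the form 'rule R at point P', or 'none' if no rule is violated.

Zone of each point (C = within 1σ̂, B = 1σ̂–2σ̂, A = 2σ̂–3σ̂, * = beyond 3σ̂; sign = side of CL): 1:+C, 2:+C, 3:+B, 4:+C, 5:-B, 6:-C, 7:-A, 8:-C, 9:-B, 10:-A, 11:-B
Rule 3 (four of five consecutive points beyond the same 1σ limit) is satisfied at point 11.

rule 3 at point 11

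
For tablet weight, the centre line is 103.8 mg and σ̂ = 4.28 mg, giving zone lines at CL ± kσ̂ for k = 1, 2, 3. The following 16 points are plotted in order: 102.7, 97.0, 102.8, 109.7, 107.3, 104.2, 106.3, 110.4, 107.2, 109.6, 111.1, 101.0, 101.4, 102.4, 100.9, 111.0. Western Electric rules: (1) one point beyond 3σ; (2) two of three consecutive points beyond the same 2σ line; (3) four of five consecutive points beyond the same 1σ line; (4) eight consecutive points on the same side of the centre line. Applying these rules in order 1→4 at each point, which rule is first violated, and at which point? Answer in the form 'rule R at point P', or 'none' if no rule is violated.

rule 4 at point 11

Zone of each point (C = within 1σ̂, B = 1σ̂–2σ̂, A = 2σ̂–3σ̂, * = beyond 3σ̂; sign = side of CL): 1:-C, 2:-B, 3:-C, 4:+B, 5:+C, 6:+C, 7:+C, 8:+B, 9:+C, 10:+B, 11:+B, 12:-C, 13:-C, 14:-C, 15:-C, 16:+B
Rule 4 (eight consecutive points on the same side of the centre line) is satisfied at point 11.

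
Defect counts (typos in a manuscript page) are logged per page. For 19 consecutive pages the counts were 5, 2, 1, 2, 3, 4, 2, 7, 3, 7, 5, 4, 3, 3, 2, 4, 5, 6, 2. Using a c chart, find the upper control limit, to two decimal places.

9.44

c̄ = (5 + 2 + 1 + 2 + 3 + 4 + 2 + 7 + 3 + 7 + 5 + 4 + 3 + 3 + 2 + 4 + 5 + 6 + 2) / 19 = 70 / 19 = 3.6842
UCL = c̄ + 3√c̄ = 3.6842 + 3 × √3.6842 = 3.6842 + 3 × 1.9194 = 9.4425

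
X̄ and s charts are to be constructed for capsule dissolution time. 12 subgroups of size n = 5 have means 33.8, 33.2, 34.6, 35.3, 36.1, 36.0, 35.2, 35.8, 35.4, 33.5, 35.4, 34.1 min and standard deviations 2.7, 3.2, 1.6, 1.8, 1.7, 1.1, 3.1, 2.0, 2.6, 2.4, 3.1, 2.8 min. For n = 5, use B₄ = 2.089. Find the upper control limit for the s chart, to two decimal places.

4.89

s̄ = (2.7 + 3.2 + 1.6 + 1.8 + 1.7 + 1.1 + 3.1 + 2.0 + 2.6 + 2.4 + 3.1 + 2.8) / 12 = 2.3417
UCL_s = B₄·s̄ = 2.089 × 2.3417 = 4.8917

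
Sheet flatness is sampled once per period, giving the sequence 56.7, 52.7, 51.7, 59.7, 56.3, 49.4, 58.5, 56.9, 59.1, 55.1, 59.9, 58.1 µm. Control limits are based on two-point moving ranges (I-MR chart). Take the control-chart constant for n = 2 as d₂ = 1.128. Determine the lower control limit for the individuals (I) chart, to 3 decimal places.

X̄ = (56.7 + 52.7 + 51.7 + 59.7 + 56.3 + 49.4 + 58.5 + 56.9 + 59.1 + 55.1 + 59.9 + 58.1) / 12 = 56.1750
Moving ranges: 4.0, 1.0, 8.0, 3.4, 6.9, 9.1, 1.6, 2.2, 4.0, 4.8, 1.8; M̄R̄ = 46.8000 / 11 = 4.2545
LCL = X̄ − 3·M̄R̄/d₂ = 56.1750 − 3 × 4.2545 / 1.128 = 44.8597

44.860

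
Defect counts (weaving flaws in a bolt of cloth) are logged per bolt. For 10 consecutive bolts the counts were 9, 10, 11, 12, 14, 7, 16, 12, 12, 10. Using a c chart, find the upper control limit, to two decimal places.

21.38

c̄ = (9 + 10 + 11 + 12 + 14 + 7 + 16 + 12 + 12 + 10) / 10 = 113 / 10 = 11.3000
UCL = c̄ + 3√c̄ = 11.3000 + 3 × √11.3000 = 11.3000 + 3 × 3.3615 = 21.3846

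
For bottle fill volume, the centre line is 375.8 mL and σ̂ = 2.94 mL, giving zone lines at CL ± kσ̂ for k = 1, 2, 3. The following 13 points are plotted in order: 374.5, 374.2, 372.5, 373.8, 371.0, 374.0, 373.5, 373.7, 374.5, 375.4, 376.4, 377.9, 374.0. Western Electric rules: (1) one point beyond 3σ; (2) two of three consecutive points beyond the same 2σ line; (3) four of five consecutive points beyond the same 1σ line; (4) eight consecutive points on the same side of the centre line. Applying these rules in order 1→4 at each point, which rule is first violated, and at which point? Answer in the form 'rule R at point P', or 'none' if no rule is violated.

rule 4 at point 8

Zone of each point (C = within 1σ̂, B = 1σ̂–2σ̂, A = 2σ̂–3σ̂, * = beyond 3σ̂; sign = side of CL): 1:-C, 2:-C, 3:-B, 4:-C, 5:-B, 6:-C, 7:-C, 8:-C, 9:-C, 10:-C, 11:+C, 12:+C, 13:-C
Rule 4 (eight consecutive points on the same side of the centre line) is satisfied at point 8.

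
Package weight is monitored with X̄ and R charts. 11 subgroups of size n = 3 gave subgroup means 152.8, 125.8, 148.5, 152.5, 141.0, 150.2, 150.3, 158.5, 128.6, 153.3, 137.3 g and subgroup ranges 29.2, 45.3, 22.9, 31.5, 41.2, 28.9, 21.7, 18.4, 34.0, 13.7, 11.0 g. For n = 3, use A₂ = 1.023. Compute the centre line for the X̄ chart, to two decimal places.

145.35

X̄̄ = (152.8 + 125.8 + 148.5 + 152.5 + 141.0 + 150.2 + 150.3 + 158.5 + 128.6 + 153.3 + 137.3) / 11 = 1598.8000 / 11 = 145.3455
CL = X̄̄ = 145.3455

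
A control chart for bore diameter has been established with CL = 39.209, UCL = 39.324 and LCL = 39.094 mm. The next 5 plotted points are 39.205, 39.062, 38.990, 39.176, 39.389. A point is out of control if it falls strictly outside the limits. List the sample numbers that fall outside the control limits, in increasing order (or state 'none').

Compare each point to [39.094, 39.324]: sample 2 = 39.062 < LCL; sample 3 = 38.990 < LCL; sample 5 = 39.389 > UCL.

2, 3, 5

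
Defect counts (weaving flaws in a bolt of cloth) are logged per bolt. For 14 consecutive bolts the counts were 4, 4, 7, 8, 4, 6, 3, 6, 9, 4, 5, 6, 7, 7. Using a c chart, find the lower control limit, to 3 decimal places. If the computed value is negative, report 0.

c̄ = (4 + 4 + 7 + 8 + 4 + 6 + 3 + 6 + 9 + 4 + 5 + 6 + 7 + 7) / 14 = 80 / 14 = 5.7143
LCL = c̄ − 3√c̄ = 5.7143 − 3 × 2.3905 = -1.4571 → 0 (cannot be negative)

0.000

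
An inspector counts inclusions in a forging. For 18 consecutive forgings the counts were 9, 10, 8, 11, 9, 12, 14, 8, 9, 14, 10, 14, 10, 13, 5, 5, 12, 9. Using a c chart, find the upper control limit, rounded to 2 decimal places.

19.65

c̄ = (9 + 10 + 8 + 11 + 9 + 12 + 14 + 8 + 9 + 14 + 10 + 14 + 10 + 13 + 5 + 5 + 12 + 9) / 18 = 182 / 18 = 10.1111
UCL = c̄ + 3√c̄ = 10.1111 + 3 × √10.1111 = 10.1111 + 3 × 3.1798 = 19.6505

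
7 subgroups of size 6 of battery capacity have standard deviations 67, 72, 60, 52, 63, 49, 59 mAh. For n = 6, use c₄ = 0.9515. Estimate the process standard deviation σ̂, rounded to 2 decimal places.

s̄ = (67 + 72 + 60 + 52 + 63 + 49 + 59) / 7 = 60.2857
σ̂ = s̄ / c₄ = 60.2857 / 0.9515 = 63.3586

63.36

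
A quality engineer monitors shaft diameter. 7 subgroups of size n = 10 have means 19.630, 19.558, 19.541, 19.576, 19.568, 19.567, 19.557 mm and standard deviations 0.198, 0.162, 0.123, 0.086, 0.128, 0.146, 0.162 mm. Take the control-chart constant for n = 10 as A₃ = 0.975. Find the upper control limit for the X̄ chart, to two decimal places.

X̄̄ = (19.630 + 19.558 + 19.541 + 19.576 + 19.568 + 19.567 + 19.557) / 7 = 19.5710
s̄ = (0.198 + 0.162 + 0.123 + 0.086 + 0.128 + 0.146 + 0.162) / 7 = 0.1436
UCL = X̄̄ + A₃·s̄ = 19.5710 + 0.975 × 0.1436 = 19.7110

19.71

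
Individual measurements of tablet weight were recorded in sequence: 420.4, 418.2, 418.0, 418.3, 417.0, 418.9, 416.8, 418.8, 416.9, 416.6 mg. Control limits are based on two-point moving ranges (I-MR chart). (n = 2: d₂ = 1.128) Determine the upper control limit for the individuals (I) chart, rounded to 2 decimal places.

X̄ = (420.4 + 418.2 + 418.0 + 418.3 + 417.0 + 418.9 + 416.8 + 418.8 + 416.9 + 416.6) / 10 = 417.9900
Moving ranges: 2.2, 0.2, 0.3, 1.3, 1.9, 2.1, 2.0, 1.9, 0.3; M̄R̄ = 12.2000 / 9 = 1.3556
UCL = X̄ + 3·M̄R̄/d₂ = 417.9900 + 3 × 1.3556 / 1.128 = 421.5952

421.60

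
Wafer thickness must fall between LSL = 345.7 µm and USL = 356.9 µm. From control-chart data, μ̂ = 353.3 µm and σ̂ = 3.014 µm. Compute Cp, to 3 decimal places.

0.619

Cp = (USL − LSL) / (6σ̂) = (356.9 − 345.7) / (6 × 3.014) = 11.2000 / 18.0840 = 0.6193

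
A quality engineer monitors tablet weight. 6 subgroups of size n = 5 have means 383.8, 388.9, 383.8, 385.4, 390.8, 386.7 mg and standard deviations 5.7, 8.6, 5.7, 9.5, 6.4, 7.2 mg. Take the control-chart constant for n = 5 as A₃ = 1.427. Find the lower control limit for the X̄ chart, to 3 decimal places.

X̄̄ = (383.8 + 388.9 + 383.8 + 385.4 + 390.8 + 386.7) / 6 = 386.5667
s̄ = (5.7 + 8.6 + 5.7 + 9.5 + 6.4 + 7.2) / 6 = 7.1833
LCL = X̄̄ − A₃·s̄ = 386.5667 − 1.427 × 7.1833 = 376.3161

376.316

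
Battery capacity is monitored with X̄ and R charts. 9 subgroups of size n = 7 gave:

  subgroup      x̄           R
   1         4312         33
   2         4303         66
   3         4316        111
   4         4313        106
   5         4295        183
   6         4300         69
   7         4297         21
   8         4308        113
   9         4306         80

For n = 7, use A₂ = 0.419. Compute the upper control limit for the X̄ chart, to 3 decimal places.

X̄̄ = (4312 + 4303 + 4316 + 4313 + 4295 + 4300 + 4297 + 4308 + 4306) / 9 = 38750.0000 / 9 = 4305.5556
R̄ = (33 + 66 + 111 + 106 + 183 + 69 + 21 + 113 + 80) / 9 = 782.0000 / 9 = 86.8889
UCL = X̄̄ + A₂·R̄ = 4305.5556 + 0.419 × 86.8889 = 4341.9620

4341.962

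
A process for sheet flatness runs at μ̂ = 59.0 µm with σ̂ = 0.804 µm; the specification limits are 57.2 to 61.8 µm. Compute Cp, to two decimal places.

0.95

Cp = (USL − LSL) / (6σ̂) = (61.8 − 57.2) / (6 × 0.804) = 4.6000 / 4.8240 = 0.9536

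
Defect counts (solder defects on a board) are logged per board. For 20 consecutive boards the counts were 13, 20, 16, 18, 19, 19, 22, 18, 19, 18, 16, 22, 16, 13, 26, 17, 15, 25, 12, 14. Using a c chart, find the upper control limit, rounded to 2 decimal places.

30.59

c̄ = (13 + 20 + 16 + 18 + 19 + 19 + 22 + 18 + 19 + 18 + 16 + 22 + 16 + 13 + 26 + 17 + 15 + 25 + 12 + 14) / 20 = 358 / 20 = 17.9000
UCL = c̄ + 3√c̄ = 17.9000 + 3 × √17.9000 = 17.9000 + 3 × 4.2308 = 30.5925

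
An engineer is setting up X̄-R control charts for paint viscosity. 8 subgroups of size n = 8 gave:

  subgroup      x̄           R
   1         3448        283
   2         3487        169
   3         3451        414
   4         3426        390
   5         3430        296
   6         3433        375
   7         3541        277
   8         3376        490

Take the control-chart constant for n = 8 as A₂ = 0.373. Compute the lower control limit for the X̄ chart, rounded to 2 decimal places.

3323.39

X̄̄ = (3448 + 3487 + 3451 + 3426 + 3430 + 3433 + 3541 + 3376) / 8 = 27592.0000 / 8 = 3449.0000
R̄ = (283 + 169 + 414 + 390 + 296 + 375 + 277 + 490) / 8 = 2694.0000 / 8 = 336.7500
LCL = X̄̄ − A₂·R̄ = 3449.0000 − 0.373 × 336.7500 = 3323.3922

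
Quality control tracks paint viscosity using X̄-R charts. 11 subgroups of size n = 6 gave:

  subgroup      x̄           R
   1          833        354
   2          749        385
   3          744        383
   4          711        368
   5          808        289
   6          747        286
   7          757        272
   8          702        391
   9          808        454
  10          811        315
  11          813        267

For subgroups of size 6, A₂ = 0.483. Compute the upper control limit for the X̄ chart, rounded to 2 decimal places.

936.46

X̄̄ = (833 + 749 + 744 + 711 + 808 + 747 + 757 + 702 + 808 + 811 + 813) / 11 = 8483.0000 / 11 = 771.1818
R̄ = (354 + 385 + 383 + 368 + 289 + 286 + 272 + 391 + 454 + 315 + 267) / 11 = 3764.0000 / 11 = 342.1818
UCL = X̄̄ + A₂·R̄ = 771.1818 + 0.483 × 342.1818 = 936.4556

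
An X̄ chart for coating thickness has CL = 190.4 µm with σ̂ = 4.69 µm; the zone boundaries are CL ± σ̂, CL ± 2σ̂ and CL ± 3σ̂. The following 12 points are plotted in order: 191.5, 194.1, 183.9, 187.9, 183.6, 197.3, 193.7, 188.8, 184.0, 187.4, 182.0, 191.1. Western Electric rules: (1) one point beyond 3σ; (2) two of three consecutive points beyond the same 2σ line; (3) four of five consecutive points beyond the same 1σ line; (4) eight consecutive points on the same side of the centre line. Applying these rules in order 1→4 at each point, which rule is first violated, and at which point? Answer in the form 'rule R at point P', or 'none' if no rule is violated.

none

Zone of each point (C = within 1σ̂, B = 1σ̂–2σ̂, A = 2σ̂–3σ̂, * = beyond 3σ̂; sign = side of CL): 1:+C, 2:+C, 3:-B, 4:-C, 5:-B, 6:+B, 7:+C, 8:-C, 9:-B, 10:-C, 11:-B, 12:+C
No rule fires across all 12 points.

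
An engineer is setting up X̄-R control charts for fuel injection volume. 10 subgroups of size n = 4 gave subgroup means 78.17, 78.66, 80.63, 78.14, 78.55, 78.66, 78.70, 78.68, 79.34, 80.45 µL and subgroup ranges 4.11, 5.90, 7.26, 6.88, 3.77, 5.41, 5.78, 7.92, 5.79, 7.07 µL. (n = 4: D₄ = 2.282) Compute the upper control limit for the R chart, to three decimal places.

R̄ = (4.11 + 5.90 + 7.26 + 6.88 + 3.77 + 5.41 + 5.78 + 7.92 + 5.79 + 7.07) / 10 = 59.8900 / 10 = 5.9890
UCL_R = D₄·R̄ = 2.282 × 5.9890 = 13.6669

13.667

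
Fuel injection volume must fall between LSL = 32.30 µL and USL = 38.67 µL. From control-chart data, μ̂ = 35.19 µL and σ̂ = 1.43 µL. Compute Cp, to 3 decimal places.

0.742

Cp = (USL − LSL) / (6σ̂) = (38.67 − 32.30) / (6 × 1.43) = 6.3700 / 8.5800 = 0.7424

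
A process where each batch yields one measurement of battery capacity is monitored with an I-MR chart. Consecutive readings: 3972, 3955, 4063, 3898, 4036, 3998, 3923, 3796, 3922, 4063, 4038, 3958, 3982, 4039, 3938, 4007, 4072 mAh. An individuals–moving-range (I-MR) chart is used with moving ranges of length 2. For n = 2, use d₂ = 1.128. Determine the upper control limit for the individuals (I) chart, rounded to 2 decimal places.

4205.40

X̄ = (3972 + 3955 + 4063 + 3898 + 4036 + 3998 + 3923 + 3796 + 3922 + 4063 + 4038 + 3958 + 3982 + 4039 + 3938 + 4007 + 4072) / 17 = 3980.0000
Moving ranges: 17, 108, 165, 138, 38, 75, 127, 126, 141, 25, 80, 24, 57, 101, 69, 65; M̄R̄ = 1356.0000 / 16 = 84.7500
UCL = X̄ + 3·M̄R̄/d₂ = 3980.0000 + 3 × 84.7500 / 1.128 = 4205.3989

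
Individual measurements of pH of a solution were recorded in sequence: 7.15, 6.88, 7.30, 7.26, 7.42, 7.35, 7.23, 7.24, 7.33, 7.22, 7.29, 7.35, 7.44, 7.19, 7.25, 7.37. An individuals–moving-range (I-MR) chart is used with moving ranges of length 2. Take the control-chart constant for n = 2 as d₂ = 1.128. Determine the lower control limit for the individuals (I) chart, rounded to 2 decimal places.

6.92

X̄ = (7.15 + 6.88 + 7.30 + 7.26 + 7.42 + 7.35 + 7.23 + 7.24 + 7.33 + 7.22 + 7.29 + 7.35 + 7.44 + 7.19 + 7.25 + 7.37) / 16 = 7.2669
Moving ranges: 0.27, 0.42, 0.04, 0.16, 0.07, 0.12, 0.01, 0.09, 0.11, 0.07, 0.06, 0.09, 0.25, 0.06, 0.12; M̄R̄ = 1.9400 / 15 = 0.1293
LCL = X̄ − 3·M̄R̄/d₂ = 7.2669 − 3 × 0.1293 / 1.128 = 6.9229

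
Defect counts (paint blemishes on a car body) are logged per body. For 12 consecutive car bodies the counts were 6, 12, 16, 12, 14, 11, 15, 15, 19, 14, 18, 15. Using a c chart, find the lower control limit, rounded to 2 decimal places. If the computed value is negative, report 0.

2.73

c̄ = (6 + 12 + 16 + 12 + 14 + 11 + 15 + 15 + 19 + 14 + 18 + 15) / 12 = 167 / 12 = 13.9167
LCL = c̄ − 3√c̄ = 13.9167 − 3 × 3.7305 = 2.7252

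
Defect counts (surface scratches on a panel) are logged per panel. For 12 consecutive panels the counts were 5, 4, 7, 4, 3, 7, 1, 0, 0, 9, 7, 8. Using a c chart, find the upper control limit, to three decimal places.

c̄ = (5 + 4 + 7 + 4 + 3 + 7 + 1 + 0 + 0 + 9 + 7 + 8) / 12 = 55 / 12 = 4.5833
UCL = c̄ + 3√c̄ = 4.5833 + 3 × √4.5833 = 4.5833 + 3 × 2.1409 = 11.0059

11.006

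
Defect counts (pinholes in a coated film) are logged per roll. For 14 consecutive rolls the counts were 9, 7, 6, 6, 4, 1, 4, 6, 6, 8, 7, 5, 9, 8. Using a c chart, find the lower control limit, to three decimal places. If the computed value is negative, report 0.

c̄ = (9 + 7 + 6 + 6 + 4 + 1 + 4 + 6 + 6 + 8 + 7 + 5 + 9 + 8) / 14 = 86 / 14 = 6.1429
LCL = c̄ − 3√c̄ = 6.1429 − 3 × 2.4785 = -1.2926 → 0 (cannot be negative)

0.000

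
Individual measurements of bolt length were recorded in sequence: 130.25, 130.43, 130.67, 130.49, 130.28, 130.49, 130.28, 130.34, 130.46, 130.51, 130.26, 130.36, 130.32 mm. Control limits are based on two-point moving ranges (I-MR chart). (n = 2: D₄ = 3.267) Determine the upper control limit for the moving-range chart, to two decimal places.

Moving ranges: 0.18, 0.24, 0.18, 0.21, 0.21, 0.21, 0.06, 0.12, 0.05, 0.25, 0.10, 0.04; M̄R̄ = 1.8500 / 12 = 0.1542
UCL_MR = D₄·M̄R̄ = 3.267 × 0.1542 = 0.5037

0.50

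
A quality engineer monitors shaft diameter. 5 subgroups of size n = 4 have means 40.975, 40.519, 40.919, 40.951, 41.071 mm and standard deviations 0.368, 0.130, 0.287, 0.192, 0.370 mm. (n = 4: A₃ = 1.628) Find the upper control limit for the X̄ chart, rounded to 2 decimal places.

X̄̄ = (40.975 + 40.519 + 40.919 + 40.951 + 41.071) / 5 = 40.8870
s̄ = (0.368 + 0.130 + 0.287 + 0.192 + 0.370) / 5 = 0.2694
UCL = X̄̄ + A₃·s̄ = 40.8870 + 1.628 × 0.2694 = 41.3256

41.33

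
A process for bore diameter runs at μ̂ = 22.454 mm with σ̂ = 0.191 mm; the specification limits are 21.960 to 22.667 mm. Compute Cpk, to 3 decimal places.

Cpu = (USL − μ̂) / (3σ̂) = (22.667 − 22.454) / (3 × 0.191) = 0.3717; Cpl = (μ̂ − LSL) / (3σ̂) = (22.454 − 21.960) / (3 × 0.191) = 0.8621; Cpk = min(Cpu, Cpl) = 0.3717

0.372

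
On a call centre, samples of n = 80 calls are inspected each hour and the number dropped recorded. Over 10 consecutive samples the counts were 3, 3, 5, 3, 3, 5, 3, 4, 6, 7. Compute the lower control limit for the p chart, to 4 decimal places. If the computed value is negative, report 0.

0.0000

p̄ = Σdᵢ / (k·n) = 42 / (10 × 80) = 0.05250
LCL = p̄ − 3·√(p̄(1−p̄)/n) = 0.05250 − 3 × 0.02494 = -0.02231 → 0 (negative, so LCL = 0)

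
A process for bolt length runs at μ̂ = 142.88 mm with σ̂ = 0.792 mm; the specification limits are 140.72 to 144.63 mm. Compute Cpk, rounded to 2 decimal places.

0.74

Cpu = (USL − μ̂) / (3σ̂) = (144.63 − 142.88) / (3 × 0.792) = 0.7365; Cpl = (μ̂ − LSL) / (3σ̂) = (142.88 − 140.72) / (3 × 0.792) = 0.9091; Cpk = min(Cpu, Cpl) = 0.7365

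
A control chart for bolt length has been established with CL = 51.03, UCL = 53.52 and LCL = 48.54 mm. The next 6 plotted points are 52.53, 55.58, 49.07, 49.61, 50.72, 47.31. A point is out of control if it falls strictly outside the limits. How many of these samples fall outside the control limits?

Compare each point to [48.54, 53.52]: sample 2 = 55.58 > UCL; sample 6 = 47.31 < LCL.

2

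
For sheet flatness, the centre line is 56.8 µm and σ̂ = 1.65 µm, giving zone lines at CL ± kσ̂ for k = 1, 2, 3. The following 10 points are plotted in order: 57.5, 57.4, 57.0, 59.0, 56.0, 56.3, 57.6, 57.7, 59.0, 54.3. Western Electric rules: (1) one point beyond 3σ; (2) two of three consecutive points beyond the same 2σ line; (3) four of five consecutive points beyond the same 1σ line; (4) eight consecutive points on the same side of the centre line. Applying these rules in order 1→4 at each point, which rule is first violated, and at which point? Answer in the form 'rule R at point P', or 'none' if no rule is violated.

none

Zone of each point (C = within 1σ̂, B = 1σ̂–2σ̂, A = 2σ̂–3σ̂, * = beyond 3σ̂; sign = side of CL): 1:+C, 2:+C, 3:+C, 4:+B, 5:-C, 6:-C, 7:+C, 8:+C, 9:+B, 10:-B
No rule fires across all 10 points.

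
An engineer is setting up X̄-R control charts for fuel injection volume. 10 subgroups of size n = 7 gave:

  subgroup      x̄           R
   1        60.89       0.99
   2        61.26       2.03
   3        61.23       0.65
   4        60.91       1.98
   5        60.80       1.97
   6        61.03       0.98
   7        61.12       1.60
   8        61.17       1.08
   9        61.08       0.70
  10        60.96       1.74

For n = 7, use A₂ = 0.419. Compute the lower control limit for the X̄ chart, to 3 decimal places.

60.470

X̄̄ = (60.89 + 61.26 + 61.23 + 60.91 + 60.80 + 61.03 + 61.12 + 61.17 + 61.08 + 60.96) / 10 = 610.4500 / 10 = 61.0450
R̄ = (0.99 + 2.03 + 0.65 + 1.98 + 1.97 + 0.98 + 1.60 + 1.08 + 0.70 + 1.74) / 10 = 13.7200 / 10 = 1.3720
LCL = X̄̄ − A₂·R̄ = 61.0450 − 0.419 × 1.3720 = 60.4701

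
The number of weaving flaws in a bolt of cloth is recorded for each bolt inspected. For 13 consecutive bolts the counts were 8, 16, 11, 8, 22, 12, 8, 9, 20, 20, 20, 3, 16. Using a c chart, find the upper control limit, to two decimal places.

c̄ = (8 + 16 + 11 + 8 + 22 + 12 + 8 + 9 + 20 + 20 + 20 + 3 + 16) / 13 = 173 / 13 = 13.3077
UCL = c̄ + 3√c̄ = 13.3077 + 3 × √13.3077 = 13.3077 + 3 × 3.6480 = 24.2516

24.25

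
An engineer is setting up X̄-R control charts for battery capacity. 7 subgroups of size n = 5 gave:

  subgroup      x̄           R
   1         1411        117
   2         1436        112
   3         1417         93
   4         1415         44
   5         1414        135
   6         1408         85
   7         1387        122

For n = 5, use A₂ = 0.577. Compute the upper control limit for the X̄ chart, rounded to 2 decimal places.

X̄̄ = (1411 + 1436 + 1417 + 1415 + 1414 + 1408 + 1387) / 7 = 9888.0000 / 7 = 1412.5714
R̄ = (117 + 112 + 93 + 44 + 135 + 85 + 122) / 7 = 708.0000 / 7 = 101.1429
UCL = X̄̄ + A₂·R̄ = 1412.5714 + 0.577 × 101.1429 = 1470.9309

1470.93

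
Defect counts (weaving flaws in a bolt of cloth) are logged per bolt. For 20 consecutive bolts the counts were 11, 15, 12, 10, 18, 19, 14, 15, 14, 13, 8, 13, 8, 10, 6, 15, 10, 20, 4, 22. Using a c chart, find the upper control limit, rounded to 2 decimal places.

23.60

c̄ = (11 + 15 + 12 + 10 + 18 + 19 + 14 + 15 + 14 + 13 + 8 + 13 + 8 + 10 + 6 + 15 + 10 + 20 + 4 + 22) / 20 = 257 / 20 = 12.8500
UCL = c̄ + 3√c̄ = 12.8500 + 3 × √12.8500 = 12.8500 + 3 × 3.5847 = 23.6041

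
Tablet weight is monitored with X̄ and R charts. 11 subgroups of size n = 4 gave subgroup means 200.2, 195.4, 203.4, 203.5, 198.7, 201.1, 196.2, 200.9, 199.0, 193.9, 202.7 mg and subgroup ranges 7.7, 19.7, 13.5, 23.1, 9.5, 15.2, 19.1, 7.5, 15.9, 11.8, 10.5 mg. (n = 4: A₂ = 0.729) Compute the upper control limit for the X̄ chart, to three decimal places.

X̄̄ = (200.2 + 195.4 + 203.4 + 203.5 + 198.7 + 201.1 + 196.2 + 200.9 + 199.0 + 193.9 + 202.7) / 11 = 2195.0000 / 11 = 199.5455
R̄ = (7.7 + 19.7 + 13.5 + 23.1 + 9.5 + 15.2 + 19.1 + 7.5 + 15.9 + 11.8 + 10.5) / 11 = 153.5000 / 11 = 13.9545
UCL = X̄̄ + A₂·R̄ = 199.5455 + 0.729 × 13.9545 = 209.7183

209.718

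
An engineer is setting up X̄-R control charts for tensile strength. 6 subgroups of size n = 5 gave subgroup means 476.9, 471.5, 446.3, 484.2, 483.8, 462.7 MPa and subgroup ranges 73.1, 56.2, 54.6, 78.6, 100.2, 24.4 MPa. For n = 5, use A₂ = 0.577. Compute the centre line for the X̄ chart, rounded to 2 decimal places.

470.90

X̄̄ = (476.9 + 471.5 + 446.3 + 484.2 + 483.8 + 462.7) / 6 = 2825.4000 / 6 = 470.9000
CL = X̄̄ = 470.9000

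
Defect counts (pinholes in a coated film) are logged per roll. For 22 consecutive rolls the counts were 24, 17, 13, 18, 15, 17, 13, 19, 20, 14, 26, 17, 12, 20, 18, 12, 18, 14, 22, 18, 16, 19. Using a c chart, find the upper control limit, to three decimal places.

29.865

c̄ = (24 + 17 + 13 + 18 + 15 + 17 + 13 + 19 + 20 + 14 + 26 + 17 + 12 + 20 + 18 + 12 + 18 + 14 + 22 + 18 + 16 + 19) / 22 = 382 / 22 = 17.3636
UCL = c̄ + 3√c̄ = 17.3636 + 3 × √17.3636 = 17.3636 + 3 × 4.1670 = 29.8645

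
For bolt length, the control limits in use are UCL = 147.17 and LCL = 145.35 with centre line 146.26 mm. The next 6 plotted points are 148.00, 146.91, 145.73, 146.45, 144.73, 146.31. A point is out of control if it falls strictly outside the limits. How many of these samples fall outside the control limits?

Compare each point to [145.35, 147.17]: sample 1 = 148.00 > UCL; sample 5 = 144.73 < LCL.

2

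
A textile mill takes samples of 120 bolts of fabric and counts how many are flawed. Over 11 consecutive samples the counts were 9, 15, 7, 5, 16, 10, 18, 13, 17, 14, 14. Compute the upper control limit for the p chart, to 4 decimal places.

p̄ = Σdᵢ / (k·n) = 138 / (11 × 120) = 0.10455
UCL = p̄ + 3·√(p̄(1−p̄)/n) = 0.10455 + 3 × √(0.10455×0.89545/120) = 0.10455 + 3 × 0.02793 = 0.18834

0.1883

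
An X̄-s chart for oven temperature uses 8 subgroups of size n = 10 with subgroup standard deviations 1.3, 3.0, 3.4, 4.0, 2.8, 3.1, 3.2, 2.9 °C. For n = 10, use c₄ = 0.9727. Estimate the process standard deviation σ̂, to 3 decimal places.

3.046

s̄ = (1.3 + 3.0 + 3.4 + 4.0 + 2.8 + 3.1 + 3.2 + 2.9) / 8 = 2.9625
σ̂ = s̄ / c₄ = 2.9625 / 0.9727 = 3.0456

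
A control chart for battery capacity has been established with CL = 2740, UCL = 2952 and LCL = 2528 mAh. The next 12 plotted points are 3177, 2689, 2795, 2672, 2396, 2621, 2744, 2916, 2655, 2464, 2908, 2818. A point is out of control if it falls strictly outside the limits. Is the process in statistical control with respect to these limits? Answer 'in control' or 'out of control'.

Compare each point to [2528, 2952]: sample 1 = 3177 > UCL; sample 5 = 2396 < LCL; sample 10 = 2464 < LCL.

out of control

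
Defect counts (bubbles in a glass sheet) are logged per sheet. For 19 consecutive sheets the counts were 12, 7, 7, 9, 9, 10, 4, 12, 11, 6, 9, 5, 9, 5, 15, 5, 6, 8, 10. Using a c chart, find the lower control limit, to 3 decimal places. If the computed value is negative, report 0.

0.000

c̄ = (12 + 7 + 7 + 9 + 9 + 10 + 4 + 12 + 11 + 6 + 9 + 5 + 9 + 5 + 15 + 5 + 6 + 8 + 10) / 19 = 159 / 19 = 8.3684
LCL = c̄ − 3√c̄ = 8.3684 − 3 × 2.8928 = -0.3100 → 0 (cannot be negative)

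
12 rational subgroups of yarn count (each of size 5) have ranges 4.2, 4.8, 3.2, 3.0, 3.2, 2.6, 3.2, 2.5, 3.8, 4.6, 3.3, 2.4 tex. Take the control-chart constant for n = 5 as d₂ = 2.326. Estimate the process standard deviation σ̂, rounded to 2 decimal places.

1.46

R̄ = (4.2 + 4.8 + 3.2 + 3.0 + 3.2 + 2.6 + 3.2 + 2.5 + 3.8 + 4.6 + 3.3 + 2.4) / 12 = 3.4000
σ̂ = R̄ / d₂ = 3.4000 / 2.326 = 1.4617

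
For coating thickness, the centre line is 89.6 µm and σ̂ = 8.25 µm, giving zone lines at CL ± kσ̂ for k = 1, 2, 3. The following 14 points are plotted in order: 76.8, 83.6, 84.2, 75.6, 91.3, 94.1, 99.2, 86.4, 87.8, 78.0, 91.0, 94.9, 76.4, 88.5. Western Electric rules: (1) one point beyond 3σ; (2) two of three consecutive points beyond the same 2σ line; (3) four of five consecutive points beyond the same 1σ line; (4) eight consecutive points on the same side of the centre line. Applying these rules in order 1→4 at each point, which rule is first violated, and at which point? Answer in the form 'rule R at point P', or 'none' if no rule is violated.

none

Zone of each point (C = within 1σ̂, B = 1σ̂–2σ̂, A = 2σ̂–3σ̂, * = beyond 3σ̂; sign = side of CL): 1:-B, 2:-C, 3:-C, 4:-B, 5:+C, 6:+C, 7:+B, 8:-C, 9:-C, 10:-B, 11:+C, 12:+C, 13:-B, 14:-C
No rule fires across all 14 points.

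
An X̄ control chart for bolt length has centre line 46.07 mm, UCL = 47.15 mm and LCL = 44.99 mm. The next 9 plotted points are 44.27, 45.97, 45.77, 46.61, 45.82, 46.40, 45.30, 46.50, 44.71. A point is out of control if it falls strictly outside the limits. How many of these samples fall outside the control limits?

Compare each point to [44.99, 47.15]: sample 1 = 44.27 < LCL; sample 9 = 44.71 < LCL.

2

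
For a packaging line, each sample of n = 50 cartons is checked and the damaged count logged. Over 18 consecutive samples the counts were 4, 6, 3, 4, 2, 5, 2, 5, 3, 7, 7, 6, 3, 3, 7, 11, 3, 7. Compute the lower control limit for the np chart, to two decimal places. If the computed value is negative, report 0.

p̄ = Σdᵢ / (k·n) = 88 / (18 × 50) = 0.09778
LCL = np̄ − 3·√(np̄(1−p̄)) = 4.8889 − 3 × 2.1002 = -1.4117 → 0 (negative, so LCL = 0)

0.00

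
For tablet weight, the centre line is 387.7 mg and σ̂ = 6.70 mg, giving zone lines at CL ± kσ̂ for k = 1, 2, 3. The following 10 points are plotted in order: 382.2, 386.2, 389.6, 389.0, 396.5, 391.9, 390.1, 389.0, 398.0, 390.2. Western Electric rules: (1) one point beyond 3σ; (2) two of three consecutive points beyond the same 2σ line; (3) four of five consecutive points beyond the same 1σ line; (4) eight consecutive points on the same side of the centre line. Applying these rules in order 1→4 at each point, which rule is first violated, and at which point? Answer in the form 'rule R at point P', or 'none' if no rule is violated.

Zone of each point (C = within 1σ̂, B = 1σ̂–2σ̂, A = 2σ̂–3σ̂, * = beyond 3σ̂; sign = side of CL): 1:-C, 2:-C, 3:+C, 4:+C, 5:+B, 6:+C, 7:+C, 8:+C, 9:+B, 10:+C
Rule 4 (eight consecutive points on the same side of the centre line) is satisfied at point 10.

rule 4 at point 10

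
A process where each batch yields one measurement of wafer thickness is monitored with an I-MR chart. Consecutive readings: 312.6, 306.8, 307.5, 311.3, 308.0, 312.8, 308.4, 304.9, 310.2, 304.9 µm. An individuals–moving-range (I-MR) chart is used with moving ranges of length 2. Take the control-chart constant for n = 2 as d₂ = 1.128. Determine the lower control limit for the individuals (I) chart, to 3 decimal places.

X̄ = (312.6 + 306.8 + 307.5 + 311.3 + 308.0 + 312.8 + 308.4 + 304.9 + 310.2 + 304.9) / 10 = 308.7400
Moving ranges: 5.8, 0.7, 3.8, 3.3, 4.8, 4.4, 3.5, 5.3, 5.3; M̄R̄ = 36.9000 / 9 = 4.1000
LCL = X̄ − 3·M̄R̄/d₂ = 308.7400 − 3 × 4.1000 / 1.128 = 297.8357

297.836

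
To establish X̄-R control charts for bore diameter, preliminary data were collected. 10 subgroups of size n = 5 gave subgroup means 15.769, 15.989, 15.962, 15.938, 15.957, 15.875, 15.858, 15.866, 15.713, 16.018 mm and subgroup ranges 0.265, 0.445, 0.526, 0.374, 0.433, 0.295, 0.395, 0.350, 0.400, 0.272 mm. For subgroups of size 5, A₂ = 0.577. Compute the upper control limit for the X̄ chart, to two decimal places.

16.11

X̄̄ = (15.769 + 15.989 + 15.962 + 15.938 + 15.957 + 15.875 + 15.858 + 15.866 + 15.713 + 16.018) / 10 = 158.9450 / 10 = 15.8945
R̄ = (0.265 + 0.445 + 0.526 + 0.374 + 0.433 + 0.295 + 0.395 + 0.350 + 0.400 + 0.272) / 10 = 3.7550 / 10 = 0.3755
UCL = X̄̄ + A₂·R̄ = 15.8945 + 0.577 × 0.3755 = 16.1112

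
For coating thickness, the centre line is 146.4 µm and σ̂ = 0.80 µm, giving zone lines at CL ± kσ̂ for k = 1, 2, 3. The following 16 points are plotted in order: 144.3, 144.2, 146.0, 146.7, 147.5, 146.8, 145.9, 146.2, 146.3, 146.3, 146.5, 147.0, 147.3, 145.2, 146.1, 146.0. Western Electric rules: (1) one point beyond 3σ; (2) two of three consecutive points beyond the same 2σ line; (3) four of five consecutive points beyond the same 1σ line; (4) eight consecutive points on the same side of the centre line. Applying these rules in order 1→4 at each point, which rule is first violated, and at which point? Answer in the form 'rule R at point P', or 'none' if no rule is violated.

Zone of each point (C = within 1σ̂, B = 1σ̂–2σ̂, A = 2σ̂–3σ̂, * = beyond 3σ̂; sign = side of CL): 1:-A, 2:-A, 3:-C, 4:+C, 5:+B, 6:+C, 7:-C, 8:-C, 9:-C, 10:-C, 11:+C, 12:+C, 13:+B, 14:-B, 15:-C, 16:-C
Rule 2 (two of three consecutive points beyond the same 2σ limit) is satisfied at point 2.

rule 2 at point 2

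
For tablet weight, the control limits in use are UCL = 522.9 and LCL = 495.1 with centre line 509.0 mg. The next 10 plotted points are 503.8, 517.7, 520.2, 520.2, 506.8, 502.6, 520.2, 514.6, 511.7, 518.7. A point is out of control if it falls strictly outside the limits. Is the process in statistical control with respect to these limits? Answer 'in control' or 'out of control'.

in control

All 10 points lie within [495.1, 522.9].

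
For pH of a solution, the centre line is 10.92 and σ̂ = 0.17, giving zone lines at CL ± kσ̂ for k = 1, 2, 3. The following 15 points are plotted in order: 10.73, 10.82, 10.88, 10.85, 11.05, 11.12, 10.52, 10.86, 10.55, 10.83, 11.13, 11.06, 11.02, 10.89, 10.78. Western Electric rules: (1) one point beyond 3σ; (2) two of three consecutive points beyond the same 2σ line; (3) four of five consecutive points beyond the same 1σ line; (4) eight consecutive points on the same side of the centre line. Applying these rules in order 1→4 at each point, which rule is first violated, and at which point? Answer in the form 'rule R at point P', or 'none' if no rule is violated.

rule 2 at point 9

Zone of each point (C = within 1σ̂, B = 1σ̂–2σ̂, A = 2σ̂–3σ̂, * = beyond 3σ̂; sign = side of CL): 1:-B, 2:-C, 3:-C, 4:-C, 5:+C, 6:+B, 7:-A, 8:-C, 9:-A, 10:-C, 11:+B, 12:+C, 13:+C, 14:-C, 15:-C
Rule 2 (two of three consecutive points beyond the same 2σ limit) is satisfied at point 9.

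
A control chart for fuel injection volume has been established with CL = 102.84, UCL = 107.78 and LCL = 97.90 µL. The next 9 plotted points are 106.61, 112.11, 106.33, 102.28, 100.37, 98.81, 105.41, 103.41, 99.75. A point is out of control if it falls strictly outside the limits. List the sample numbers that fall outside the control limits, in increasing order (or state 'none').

Compare each point to [97.90, 107.78]: sample 2 = 112.11 > UCL.

2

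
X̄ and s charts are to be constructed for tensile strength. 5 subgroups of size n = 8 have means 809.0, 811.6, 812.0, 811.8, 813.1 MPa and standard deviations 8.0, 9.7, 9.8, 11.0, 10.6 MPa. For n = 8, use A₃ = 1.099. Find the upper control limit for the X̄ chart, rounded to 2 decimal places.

X̄̄ = (809.0 + 811.6 + 812.0 + 811.8 + 813.1) / 5 = 811.5000
s̄ = (8.0 + 9.7 + 9.8 + 11.0 + 10.6) / 5 = 9.8200
UCL = X̄̄ + A₃·s̄ = 811.5000 + 1.099 × 9.8200 = 822.2922

822.29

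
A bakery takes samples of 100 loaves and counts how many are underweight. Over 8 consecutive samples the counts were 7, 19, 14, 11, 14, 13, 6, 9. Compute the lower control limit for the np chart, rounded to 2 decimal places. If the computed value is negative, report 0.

p̄ = Σdᵢ / (k·n) = 93 / (8 × 100) = 0.11625
LCL = np̄ − 3·√(np̄(1−p̄)) = 11.6250 − 3 × 3.2052 = 2.0093

2.01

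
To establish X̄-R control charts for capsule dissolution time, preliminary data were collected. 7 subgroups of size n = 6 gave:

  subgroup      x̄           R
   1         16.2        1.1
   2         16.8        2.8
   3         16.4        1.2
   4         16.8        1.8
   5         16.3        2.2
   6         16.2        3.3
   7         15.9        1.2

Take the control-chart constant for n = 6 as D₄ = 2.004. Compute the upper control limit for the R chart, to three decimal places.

3.893

R̄ = (1.1 + 2.8 + 1.2 + 1.8 + 2.2 + 3.3 + 1.2) / 7 = 13.6000 / 7 = 1.9429
UCL_R = D₄·R̄ = 2.004 × 1.9429 = 3.8935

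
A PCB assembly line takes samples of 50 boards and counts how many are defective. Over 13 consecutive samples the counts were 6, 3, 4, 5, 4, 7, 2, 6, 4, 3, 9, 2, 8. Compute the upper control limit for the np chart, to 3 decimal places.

p̄ = Σdᵢ / (k·n) = 63 / (13 × 50) = 0.09692
UCL = np̄ + 3·√(np̄(1−p̄)) = 4.8462 + 3 × √(4.8462×0.90308) = 4.8462 + 3 × 2.0920 = 11.1221

11.122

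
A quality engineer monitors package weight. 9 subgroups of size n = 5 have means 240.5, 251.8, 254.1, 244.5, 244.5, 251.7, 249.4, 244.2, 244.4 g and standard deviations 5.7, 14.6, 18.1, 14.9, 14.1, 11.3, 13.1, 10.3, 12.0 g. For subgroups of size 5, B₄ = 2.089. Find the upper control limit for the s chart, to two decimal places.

26.48

s̄ = (5.7 + 14.6 + 18.1 + 14.9 + 14.1 + 11.3 + 13.1 + 10.3 + 12.0) / 9 = 12.6778
UCL_s = B₄·s̄ = 2.089 × 12.6778 = 26.4839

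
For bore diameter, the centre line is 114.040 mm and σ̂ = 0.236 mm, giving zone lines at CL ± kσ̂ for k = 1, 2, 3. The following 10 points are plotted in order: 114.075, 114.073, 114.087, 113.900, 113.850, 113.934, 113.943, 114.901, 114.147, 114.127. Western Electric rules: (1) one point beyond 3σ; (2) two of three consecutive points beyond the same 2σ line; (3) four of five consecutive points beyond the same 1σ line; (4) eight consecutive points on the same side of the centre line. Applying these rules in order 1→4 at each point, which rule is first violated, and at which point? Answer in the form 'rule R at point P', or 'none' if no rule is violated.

rule 1 at point 8

Zone of each point (C = within 1σ̂, B = 1σ̂–2σ̂, A = 2σ̂–3σ̂, * = beyond 3σ̂; sign = side of CL): 1:+C, 2:+C, 3:+C, 4:-C, 5:-C, 6:-C, 7:-C, 8:+*, 9:+C, 10:+C
Rule 1 (one point beyond the 3σ limits) is satisfied at point 8.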